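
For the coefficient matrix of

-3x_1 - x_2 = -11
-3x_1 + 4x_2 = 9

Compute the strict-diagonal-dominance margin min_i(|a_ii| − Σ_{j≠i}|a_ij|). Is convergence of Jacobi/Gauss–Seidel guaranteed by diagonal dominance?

row 1: |-3| − (1) = 2
row 2: |4| − (3) = 1
minimum over rows = 1 → strictly diagonally dominant (convergence guaranteed)

1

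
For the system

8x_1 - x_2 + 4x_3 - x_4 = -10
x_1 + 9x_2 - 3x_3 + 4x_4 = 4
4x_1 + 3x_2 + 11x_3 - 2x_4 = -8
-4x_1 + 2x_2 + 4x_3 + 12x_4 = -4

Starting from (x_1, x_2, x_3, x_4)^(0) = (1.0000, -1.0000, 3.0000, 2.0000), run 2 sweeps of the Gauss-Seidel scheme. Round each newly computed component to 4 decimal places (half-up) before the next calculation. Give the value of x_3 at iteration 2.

Iteration 1:
  x_1 = (-10 - (-1)·-1.0000 - (4)·3.0000 - (-1)·2.0000) / (8) = -2.6250
  x_2 = (4 - (1)·-2.6250 - (-3)·3.0000 - (4)·2.0000) / (9) = 0.8472
  x_3 = (-8 - (4)·-2.6250 - (3)·0.8472 - (-2)·2.0000) / (11) = 0.3599
  x_4 = (-4 - (-4)·-2.6250 - (2)·0.8472 - (4)·0.3599) / (12) = -1.4695
Iteration 2:
  x_1 = (-10 - (-1)·0.8472 - (4)·0.3599 - (-1)·-1.4695) / (8) = -1.5077
  x_2 = (4 - (1)·-1.5077 - (-3)·0.3599 - (4)·-1.4695) / (9) = 1.3850
  x_3 = (-8 - (4)·-1.5077 - (3)·1.3850 - (-2)·-1.4695) / (11) = -0.8239
  x_4 = (-4 - (-4)·-1.5077 - (2)·1.3850 - (4)·-0.8239) / (12) = -0.7921

-0.8239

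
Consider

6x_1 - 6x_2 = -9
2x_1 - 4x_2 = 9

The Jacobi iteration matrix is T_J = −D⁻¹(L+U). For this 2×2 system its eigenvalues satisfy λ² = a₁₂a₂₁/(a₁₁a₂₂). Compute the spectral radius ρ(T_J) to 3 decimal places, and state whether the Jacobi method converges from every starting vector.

0.707

a₁₂a₂₁/(a₁₁a₂₂) = (-6)·(2) / ((6)·(-4)) = 0.500000
ρ = √|0.500000| = √0.500000 = 0.707
ρ < 1, so Jacobi converges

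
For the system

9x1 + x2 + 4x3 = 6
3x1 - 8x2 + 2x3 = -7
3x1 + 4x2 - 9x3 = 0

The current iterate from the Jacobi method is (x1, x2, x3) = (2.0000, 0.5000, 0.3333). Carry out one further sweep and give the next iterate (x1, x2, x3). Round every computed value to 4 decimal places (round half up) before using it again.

(0.4630, 1.7083, 0.8889)

One sweep:
  x1 = (6 - (1)·0.5000 - (4)·0.3333) / (9) = 0.4630
  x2 = (-7 - (3)·2.0000 - (2)·0.3333) / (-8) = 1.7083
  x3 = (0 - (3)·2.0000 - (4)·0.5000) / (-9) = 0.8889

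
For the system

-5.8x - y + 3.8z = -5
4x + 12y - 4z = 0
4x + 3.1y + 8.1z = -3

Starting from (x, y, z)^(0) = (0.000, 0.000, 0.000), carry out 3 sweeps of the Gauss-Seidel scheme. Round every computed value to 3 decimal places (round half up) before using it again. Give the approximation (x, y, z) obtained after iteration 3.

(0.632, -0.361, -0.544)

Iteration 1:
  x = (-5 - (-1)·0.000 - (3.8)·0.000) / (-5.8) = 0.862
  y = (0 - (4)·0.862 - (-4)·0.000) / (12) = -0.287
  z = (-3 - (4)·0.862 - (3.1)·-0.287) / (8.1) = -0.686
Iteration 2:
  x = (-5 - (-1)·-0.287 - (3.8)·-0.686) / (-5.8) = 0.462
  y = (0 - (4)·0.462 - (-4)·-0.686) / (12) = -0.383
  z = (-3 - (4)·0.462 - (3.1)·-0.383) / (8.1) = -0.452
Iteration 3:
  x = (-5 - (-1)·-0.383 - (3.8)·-0.452) / (-5.8) = 0.632
  y = (0 - (4)·0.632 - (-4)·-0.452) / (12) = -0.361
  z = (-3 - (4)·0.632 - (3.1)·-0.361) / (8.1) = -0.544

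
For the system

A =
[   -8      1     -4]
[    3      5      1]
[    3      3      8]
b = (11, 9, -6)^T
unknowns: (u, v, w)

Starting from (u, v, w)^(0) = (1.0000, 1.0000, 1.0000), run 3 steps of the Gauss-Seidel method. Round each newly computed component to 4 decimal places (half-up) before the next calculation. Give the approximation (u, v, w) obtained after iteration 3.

(-0.3695, 2.3080, -1.4769)

Iteration 1:
  u = (11 - (1)·1.0000 - (-4)·1.0000) / (-8) = -1.7500
  v = (9 - (3)·-1.7500 - (1)·1.0000) / (5) = 2.6500
  w = (-6 - (3)·-1.7500 - (3)·2.6500) / (8) = -1.0875
Iteration 2:
  u = (11 - (1)·2.6500 - (-4)·-1.0875) / (-8) = -0.5000
  v = (9 - (3)·-0.5000 - (1)·-1.0875) / (5) = 2.3175
  w = (-6 - (3)·-0.5000 - (3)·2.3175) / (8) = -1.4316
Iteration 3:
  u = (11 - (1)·2.3175 - (-4)·-1.4316) / (-8) = -0.3695
  v = (9 - (3)·-0.3695 - (1)·-1.4316) / (5) = 2.3080
  w = (-6 - (3)·-0.3695 - (3)·2.3080) / (8) = -1.4769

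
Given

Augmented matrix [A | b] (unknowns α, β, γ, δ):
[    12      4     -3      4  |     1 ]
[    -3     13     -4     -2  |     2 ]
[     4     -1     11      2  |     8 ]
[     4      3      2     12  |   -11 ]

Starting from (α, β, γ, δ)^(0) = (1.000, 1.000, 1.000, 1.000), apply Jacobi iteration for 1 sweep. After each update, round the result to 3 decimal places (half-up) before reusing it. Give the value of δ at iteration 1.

Iteration 1:
  α = (1 - (4)·1.000 - (-3)·1.000 - (4)·1.000) / (12) = -0.333
  β = (2 - (-3)·1.000 - (-4)·1.000 - (-2)·1.000) / (13) = 0.846
  γ = (8 - (4)·1.000 - (-1)·1.000 - (2)·1.000) / (11) = 0.273
  δ = (-11 - (4)·1.000 - (3)·1.000 - (2)·1.000) / (12) = -1.667

-1.667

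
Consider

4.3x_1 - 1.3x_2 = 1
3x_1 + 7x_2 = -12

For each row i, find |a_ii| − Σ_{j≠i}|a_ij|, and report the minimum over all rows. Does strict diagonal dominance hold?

row 1: |4.3| − (1.3) = 3
row 2: |7| − (3) = 4
minimum over rows = 3 → strictly diagonally dominant (convergence guaranteed)

3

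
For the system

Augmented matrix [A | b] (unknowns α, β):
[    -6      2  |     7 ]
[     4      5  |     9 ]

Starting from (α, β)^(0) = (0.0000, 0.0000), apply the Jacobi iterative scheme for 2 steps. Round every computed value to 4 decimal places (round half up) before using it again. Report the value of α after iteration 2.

Iteration 1:
  α = (7 - (2)·0.0000) / (-6) = -1.1667
  β = (9 - (4)·0.0000) / (5) = 1.8000
Iteration 2:
  α = (7 - (2)·1.8000) / (-6) = -0.5667
  β = (9 - (4)·-1.1667) / (5) = 2.7334

-0.5667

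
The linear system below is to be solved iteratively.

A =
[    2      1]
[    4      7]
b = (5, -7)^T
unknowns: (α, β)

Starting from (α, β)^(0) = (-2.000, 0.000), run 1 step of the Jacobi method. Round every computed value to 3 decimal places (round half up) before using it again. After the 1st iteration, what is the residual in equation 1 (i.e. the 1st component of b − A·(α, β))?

Iteration 1:
  α = (5 - (1)·0.000) / (2) = 2.500
  β = (-7 - (4)·-2.000) / (7) = 0.143
Residual b − A·x = (-0.143, -18.001)

-0.143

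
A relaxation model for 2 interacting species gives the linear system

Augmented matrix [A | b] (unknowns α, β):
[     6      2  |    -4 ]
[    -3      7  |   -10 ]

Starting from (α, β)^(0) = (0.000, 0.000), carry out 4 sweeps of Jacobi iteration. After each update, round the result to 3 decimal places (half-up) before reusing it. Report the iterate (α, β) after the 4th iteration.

Iteration 1:
  α = (-4 - (2)·0.000) / (6) = -0.667
  β = (-10 - (-3)·0.000) / (7) = -1.429
Iteration 2:
  α = (-4 - (2)·-1.429) / (6) = -0.190
  β = (-10 - (-3)·-0.667) / (7) = -1.714
Iteration 3:
  α = (-4 - (2)·-1.714) / (6) = -0.095
  β = (-10 - (-3)·-0.190) / (7) = -1.510
Iteration 4:
  α = (-4 - (2)·-1.510) / (6) = -0.163
  β = (-10 - (-3)·-0.095) / (7) = -1.469

(-0.163, -1.469)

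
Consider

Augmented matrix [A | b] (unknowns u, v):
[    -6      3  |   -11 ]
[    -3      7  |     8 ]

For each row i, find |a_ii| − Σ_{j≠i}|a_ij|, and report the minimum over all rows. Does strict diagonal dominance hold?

row 1: |-6| − (3) = 3
row 2: |7| − (3) = 4
minimum over rows = 3 → strictly diagonally dominant (convergence guaranteed)

3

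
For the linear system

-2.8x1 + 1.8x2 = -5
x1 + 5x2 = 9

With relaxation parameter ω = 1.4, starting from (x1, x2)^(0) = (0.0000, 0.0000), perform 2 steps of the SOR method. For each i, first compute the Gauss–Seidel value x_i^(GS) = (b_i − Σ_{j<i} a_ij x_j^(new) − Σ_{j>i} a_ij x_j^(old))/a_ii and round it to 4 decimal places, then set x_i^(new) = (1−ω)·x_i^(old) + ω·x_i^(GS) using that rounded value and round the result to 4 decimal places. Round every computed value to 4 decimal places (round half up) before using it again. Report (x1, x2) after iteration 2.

(3.1380, 0.9134)

Iteration 1:
  x1: GS value = (-5 - (1.8)·0.0000) / (-2.8) = 1.7857;  x1 ← (1−ω)·0.0000 + ω·1.7857 = 2.5000
  x2: GS value = (9 - (1)·2.5000) / (5) = 1.3000;  x2 ← (1−ω)·0.0000 + ω·1.3000 = 1.8200
Iteration 2:
  x1: GS value = (-5 - (1.8)·1.8200) / (-2.8) = 2.9557;  x1 ← (1−ω)·2.5000 + ω·2.9557 = 3.1380
  x2: GS value = (9 - (1)·3.1380) / (5) = 1.1724;  x2 ← (1−ω)·1.8200 + ω·1.1724 = 0.9134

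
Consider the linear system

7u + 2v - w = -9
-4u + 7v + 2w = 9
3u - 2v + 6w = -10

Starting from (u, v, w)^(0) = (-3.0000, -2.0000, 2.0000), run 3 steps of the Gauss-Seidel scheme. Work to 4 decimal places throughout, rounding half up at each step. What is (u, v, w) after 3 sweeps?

Iteration 1:
  u = (-9 - (2)·-2.0000 - (-1)·2.0000) / (7) = -0.4286
  v = (9 - (-4)·-0.4286 - (2)·2.0000) / (7) = 0.4694
  w = (-10 - (3)·-0.4286 - (-2)·0.4694) / (6) = -1.2959
Iteration 2:
  u = (-9 - (2)·0.4694 - (-1)·-1.2959) / (7) = -1.6050
  v = (9 - (-4)·-1.6050 - (2)·-1.2959) / (7) = 0.7388
  w = (-10 - (3)·-1.6050 - (-2)·0.7388) / (6) = -0.6179
Iteration 3:
  u = (-9 - (2)·0.7388 - (-1)·-0.6179) / (7) = -1.5851
  v = (9 - (-4)·-1.5851 - (2)·-0.6179) / (7) = 0.5565
  w = (-10 - (3)·-1.5851 - (-2)·0.5565) / (6) = -0.6886

(-1.5851, 0.5565, -0.6886)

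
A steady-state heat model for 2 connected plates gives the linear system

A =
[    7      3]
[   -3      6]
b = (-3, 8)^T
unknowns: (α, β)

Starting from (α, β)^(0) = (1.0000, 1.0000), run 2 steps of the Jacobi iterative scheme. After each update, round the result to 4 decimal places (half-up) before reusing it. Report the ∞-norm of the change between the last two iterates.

Iteration 1:
  α = (-3 - (3)·1.0000) / (7) = -0.8571
  β = (8 - (-3)·1.0000) / (6) = 1.8333
Iteration 2:
  α = (-3 - (3)·1.8333) / (7) = -1.2143
  β = (8 - (-3)·-0.8571) / (6) = 0.9048
Change: (-0.3572, -0.9285) → max |·| = 0.9285

0.9285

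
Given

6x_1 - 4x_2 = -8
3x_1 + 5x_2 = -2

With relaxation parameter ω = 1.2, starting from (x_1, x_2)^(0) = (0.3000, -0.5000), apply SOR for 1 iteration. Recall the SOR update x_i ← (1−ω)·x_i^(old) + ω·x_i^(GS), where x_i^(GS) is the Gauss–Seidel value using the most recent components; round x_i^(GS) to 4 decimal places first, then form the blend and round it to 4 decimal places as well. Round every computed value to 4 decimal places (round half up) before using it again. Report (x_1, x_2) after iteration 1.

(-2.0600, 1.1032)

Iteration 1:
  x_1: GS value = (-8 - (-4)·-0.5000) / (6) = -1.6667;  x_1 ← (1−ω)·0.3000 + ω·-1.6667 = -2.0600
  x_2: GS value = (-2 - (3)·-2.0600) / (5) = 0.8360;  x_2 ← (1−ω)·-0.5000 + ω·0.8360 = 1.1032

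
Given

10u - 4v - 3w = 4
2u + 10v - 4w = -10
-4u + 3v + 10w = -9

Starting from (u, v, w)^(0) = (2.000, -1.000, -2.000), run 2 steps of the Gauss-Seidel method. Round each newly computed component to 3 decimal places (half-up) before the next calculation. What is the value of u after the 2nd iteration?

-0.463

Iteration 1:
  u = (4 - (-4)·-1.000 - (-3)·-2.000) / (10) = -0.600
  v = (-10 - (2)·-0.600 - (-4)·-2.000) / (10) = -1.680
  w = (-9 - (-4)·-0.600 - (3)·-1.680) / (10) = -0.636
Iteration 2:
  u = (4 - (-4)·-1.680 - (-3)·-0.636) / (10) = -0.463
  v = (-10 - (2)·-0.463 - (-4)·-0.636) / (10) = -1.162
  w = (-9 - (-4)·-0.463 - (3)·-1.162) / (10) = -0.737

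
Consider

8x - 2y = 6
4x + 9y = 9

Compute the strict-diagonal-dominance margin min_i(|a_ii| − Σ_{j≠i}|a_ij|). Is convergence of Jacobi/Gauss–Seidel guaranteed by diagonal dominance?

5

row 1: |8| − (2) = 6
row 2: |9| − (4) = 5
minimum over rows = 5 → strictly diagonally dominant (convergence guaranteed)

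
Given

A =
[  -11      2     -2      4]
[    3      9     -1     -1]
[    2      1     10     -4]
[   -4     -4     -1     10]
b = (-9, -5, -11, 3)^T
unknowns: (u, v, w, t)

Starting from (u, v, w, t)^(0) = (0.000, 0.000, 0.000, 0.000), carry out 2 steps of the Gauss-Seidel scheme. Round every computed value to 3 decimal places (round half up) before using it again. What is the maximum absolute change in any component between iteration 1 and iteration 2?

Iteration 1:
  u = (-9 - (2)·0.000 - (-2)·0.000 - (4)·0.000) / (-11) = 0.818
  v = (-5 - (3)·0.818 - (-1)·0.000 - (-1)·0.000) / (9) = -0.828
  w = (-11 - (2)·0.818 - (1)·-0.828 - (-4)·0.000) / (10) = -1.181
  t = (3 - (-4)·0.818 - (-4)·-0.828 - (-1)·-1.181) / (10) = 0.178
Iteration 2:
  u = (-9 - (2)·-0.828 - (-2)·-1.181 - (4)·0.178) / (-11) = 0.947
  v = (-5 - (3)·0.947 - (-1)·-1.181 - (-1)·0.178) / (9) = -0.983
  w = (-11 - (2)·0.947 - (1)·-0.983 - (-4)·0.178) / (10) = -1.120
  t = (3 - (-4)·0.947 - (-4)·-0.983 - (-1)·-1.120) / (10) = 0.174
Change: (0.129, -0.155, 0.061, -0.004) → max |·| = 0.155

0.155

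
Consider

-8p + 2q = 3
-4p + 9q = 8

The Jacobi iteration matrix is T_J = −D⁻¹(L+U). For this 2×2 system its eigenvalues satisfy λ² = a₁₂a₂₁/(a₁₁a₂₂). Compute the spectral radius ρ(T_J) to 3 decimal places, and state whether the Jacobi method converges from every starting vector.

0.333

a₁₂a₂₁/(a₁₁a₂₂) = (2)·(-4) / ((-8)·(9)) = 0.111111
ρ = √|0.111111| = √0.111111 = 0.333
ρ < 1, so Jacobi converges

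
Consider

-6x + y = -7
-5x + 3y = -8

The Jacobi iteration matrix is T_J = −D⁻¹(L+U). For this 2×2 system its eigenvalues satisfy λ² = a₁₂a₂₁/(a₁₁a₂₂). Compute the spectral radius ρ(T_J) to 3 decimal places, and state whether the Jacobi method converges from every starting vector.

0.527

a₁₂a₂₁/(a₁₁a₂₂) = (1)·(-5) / ((-6)·(3)) = 0.277778
ρ = √|0.277778| = √0.277778 = 0.527
ρ < 1, so Jacobi converges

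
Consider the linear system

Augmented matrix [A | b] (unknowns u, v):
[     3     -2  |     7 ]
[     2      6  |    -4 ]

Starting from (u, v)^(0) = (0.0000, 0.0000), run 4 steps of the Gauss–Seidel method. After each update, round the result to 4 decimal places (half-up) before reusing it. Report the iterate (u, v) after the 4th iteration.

Iteration 1:
  u = (7 - (-2)·0.0000) / (3) = 2.3333
  v = (-4 - (2)·2.3333) / (6) = -1.4444
Iteration 2:
  u = (7 - (-2)·-1.4444) / (3) = 1.3704
  v = (-4 - (2)·1.3704) / (6) = -1.1235
Iteration 3:
  u = (7 - (-2)·-1.1235) / (3) = 1.5843
  v = (-4 - (2)·1.5843) / (6) = -1.1948
Iteration 4:
  u = (7 - (-2)·-1.1948) / (3) = 1.5368
  v = (-4 - (2)·1.5368) / (6) = -1.1789

(1.5368, -1.1789)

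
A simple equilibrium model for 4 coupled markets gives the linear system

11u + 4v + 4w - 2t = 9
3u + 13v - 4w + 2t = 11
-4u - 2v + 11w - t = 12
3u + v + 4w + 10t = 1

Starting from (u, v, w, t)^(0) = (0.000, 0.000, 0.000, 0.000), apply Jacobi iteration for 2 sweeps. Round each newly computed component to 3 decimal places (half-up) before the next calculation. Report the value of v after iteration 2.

0.978

Iteration 1:
  u = (9 - (4)·0.000 - (4)·0.000 - (-2)·0.000) / (11) = 0.818
  v = (11 - (3)·0.000 - (-4)·0.000 - (2)·0.000) / (13) = 0.846
  w = (12 - (-4)·0.000 - (-2)·0.000 - (-1)·0.000) / (11) = 1.091
  t = (1 - (3)·0.000 - (1)·0.000 - (4)·0.000) / (10) = 0.100
Iteration 2:
  u = (9 - (4)·0.846 - (4)·1.091 - (-2)·0.100) / (11) = 0.132
  v = (11 - (3)·0.818 - (-4)·1.091 - (2)·0.100) / (13) = 0.978
  w = (12 - (-4)·0.818 - (-2)·0.846 - (-1)·0.100) / (11) = 1.551
  t = (1 - (3)·0.818 - (1)·0.846 - (4)·1.091) / (10) = -0.666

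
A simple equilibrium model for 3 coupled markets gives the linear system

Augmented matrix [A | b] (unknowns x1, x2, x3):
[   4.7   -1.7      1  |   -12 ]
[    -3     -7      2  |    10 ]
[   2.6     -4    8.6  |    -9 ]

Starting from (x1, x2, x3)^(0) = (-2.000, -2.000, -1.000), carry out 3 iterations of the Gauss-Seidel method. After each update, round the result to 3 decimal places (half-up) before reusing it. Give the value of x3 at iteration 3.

Iteration 1:
  x1 = (-12 - (-1.7)·-2.000 - (1)·-1.000) / (4.7) = -3.064
  x2 = (10 - (-3)·-3.064 - (2)·-1.000) / (-7) = -0.401
  x3 = (-9 - (2.6)·-3.064 - (-4)·-0.401) / (8.6) = -0.307
Iteration 2:
  x1 = (-12 - (-1.7)·-0.401 - (1)·-0.307) / (4.7) = -2.633
  x2 = (10 - (-3)·-2.633 - (2)·-0.307) / (-7) = -0.388
  x3 = (-9 - (2.6)·-2.633 - (-4)·-0.388) / (8.6) = -0.431
Iteration 3:
  x1 = (-12 - (-1.7)·-0.388 - (1)·-0.431) / (4.7) = -2.602
  x2 = (10 - (-3)·-2.602 - (2)·-0.431) / (-7) = -0.437
  x3 = (-9 - (2.6)·-2.602 - (-4)·-0.437) / (8.6) = -0.463

-0.463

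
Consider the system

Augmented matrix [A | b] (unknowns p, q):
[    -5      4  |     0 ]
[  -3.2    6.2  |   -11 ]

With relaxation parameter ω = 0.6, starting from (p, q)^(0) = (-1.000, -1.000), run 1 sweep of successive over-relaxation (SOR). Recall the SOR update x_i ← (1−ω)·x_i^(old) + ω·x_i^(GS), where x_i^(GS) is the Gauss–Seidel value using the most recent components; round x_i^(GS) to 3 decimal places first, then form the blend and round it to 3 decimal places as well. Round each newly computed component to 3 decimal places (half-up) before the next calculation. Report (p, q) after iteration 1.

Iteration 1:
  p: GS value = (0 - (4)·-1.000) / (-5) = -0.800;  p ← (1−ω)·-1.000 + ω·-0.800 = -0.880
  q: GS value = (-11 - (-3.2)·-0.880) / (6.2) = -2.228;  q ← (1−ω)·-1.000 + ω·-2.228 = -1.737

(-0.880, -1.737)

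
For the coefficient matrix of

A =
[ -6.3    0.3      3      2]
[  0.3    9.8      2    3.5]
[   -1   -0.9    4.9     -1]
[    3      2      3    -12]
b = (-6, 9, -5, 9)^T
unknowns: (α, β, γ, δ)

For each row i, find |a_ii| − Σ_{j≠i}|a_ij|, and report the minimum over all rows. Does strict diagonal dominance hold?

1

row 1: |-6.3| − (0.3+3+2) = 1
row 2: |9.8| − (0.3+2+3.5) = 4
row 3: |4.9| − (1+0.9+1) = 2
row 4: |-12| − (3+2+3) = 4
minimum over rows = 1 → strictly diagonally dominant (convergence guaranteed)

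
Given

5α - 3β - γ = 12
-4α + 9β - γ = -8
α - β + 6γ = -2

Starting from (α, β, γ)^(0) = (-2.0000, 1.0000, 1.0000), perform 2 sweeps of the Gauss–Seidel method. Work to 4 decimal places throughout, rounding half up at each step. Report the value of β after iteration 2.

0.1978

Iteration 1:
  α = (12 - (-3)·1.0000 - (-1)·1.0000) / (5) = 3.2000
  β = (-8 - (-4)·3.2000 - (-1)·1.0000) / (9) = 0.6444
  γ = (-2 - (1)·3.2000 - (-1)·0.6444) / (6) = -0.7593
Iteration 2:
  α = (12 - (-3)·0.6444 - (-1)·-0.7593) / (5) = 2.6348
  β = (-8 - (-4)·2.6348 - (-1)·-0.7593) / (9) = 0.1978
  γ = (-2 - (1)·2.6348 - (-1)·0.1978) / (6) = -0.7395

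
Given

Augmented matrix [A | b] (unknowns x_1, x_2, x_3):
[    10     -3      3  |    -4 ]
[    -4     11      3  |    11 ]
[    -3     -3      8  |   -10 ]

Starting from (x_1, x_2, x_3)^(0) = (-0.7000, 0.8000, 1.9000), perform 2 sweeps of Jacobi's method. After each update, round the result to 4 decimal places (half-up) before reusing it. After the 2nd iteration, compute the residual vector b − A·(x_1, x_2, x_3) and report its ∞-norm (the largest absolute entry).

4.7993

Iteration 1:
  x_1 = (-4 - (-3)·0.8000 - (3)·1.9000) / (10) = -0.7300
  x_2 = (11 - (-4)·-0.7000 - (3)·1.9000) / (11) = 0.2273
  x_3 = (-10 - (-3)·-0.7000 - (-3)·0.8000) / (8) = -1.2125
Iteration 2:
  x_1 = (-4 - (-3)·0.2273 - (3)·-1.2125) / (10) = 0.0319
  x_2 = (11 - (-4)·-0.7300 - (3)·-1.2125) / (11) = 1.0652
  x_3 = (-10 - (-3)·-0.7300 - (-3)·0.2273) / (8) = -1.4385
Residual b − A·x = (3.1921, 3.7259, 4.7993); ∞-norm = 4.7993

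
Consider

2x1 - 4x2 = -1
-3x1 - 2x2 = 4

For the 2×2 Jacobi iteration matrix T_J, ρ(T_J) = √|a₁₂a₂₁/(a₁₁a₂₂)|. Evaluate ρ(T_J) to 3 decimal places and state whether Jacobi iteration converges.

1.732

a₁₂a₂₁/(a₁₁a₂₂) = (-4)·(-3) / ((2)·(-2)) = -3.000000
ρ = √|-3.000000| = √3.000000 = 1.732
ρ > 1, so Jacobi diverges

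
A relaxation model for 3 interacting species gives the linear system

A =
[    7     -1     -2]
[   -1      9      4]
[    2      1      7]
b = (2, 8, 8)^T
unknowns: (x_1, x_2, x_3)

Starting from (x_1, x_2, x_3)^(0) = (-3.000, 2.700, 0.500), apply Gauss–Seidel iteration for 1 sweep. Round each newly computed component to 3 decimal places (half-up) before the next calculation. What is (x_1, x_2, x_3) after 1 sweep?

Iteration 1:
  x_1 = (2 - (-1)·2.700 - (-2)·0.500) / (7) = 0.814
  x_2 = (8 - (-1)·0.814 - (4)·0.500) / (9) = 0.757
  x_3 = (8 - (2)·0.814 - (1)·0.757) / (7) = 0.802

(0.814, 0.757, 0.802)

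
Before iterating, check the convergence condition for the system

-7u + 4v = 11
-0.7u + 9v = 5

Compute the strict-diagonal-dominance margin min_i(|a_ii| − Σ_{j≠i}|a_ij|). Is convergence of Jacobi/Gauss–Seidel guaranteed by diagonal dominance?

3

row 1: |-7| − (4) = 3
row 2: |9| − (0.7) = 8.3
minimum over rows = 3 → strictly diagonally dominant (convergence guaranteed)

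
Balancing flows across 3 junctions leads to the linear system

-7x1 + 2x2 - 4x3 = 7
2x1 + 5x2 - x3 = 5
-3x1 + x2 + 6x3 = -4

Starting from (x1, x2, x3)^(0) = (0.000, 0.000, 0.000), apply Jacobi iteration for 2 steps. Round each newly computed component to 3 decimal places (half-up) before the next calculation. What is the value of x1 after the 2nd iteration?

-0.333

Iteration 1:
  x1 = (7 - (2)·0.000 - (-4)·0.000) / (-7) = -1.000
  x2 = (5 - (2)·0.000 - (-1)·0.000) / (5) = 1.000
  x3 = (-4 - (-3)·0.000 - (1)·0.000) / (6) = -0.667
Iteration 2:
  x1 = (7 - (2)·1.000 - (-4)·-0.667) / (-7) = -0.333
  x2 = (5 - (2)·-1.000 - (-1)·-0.667) / (5) = 1.267
  x3 = (-4 - (-3)·-1.000 - (1)·1.000) / (6) = -1.333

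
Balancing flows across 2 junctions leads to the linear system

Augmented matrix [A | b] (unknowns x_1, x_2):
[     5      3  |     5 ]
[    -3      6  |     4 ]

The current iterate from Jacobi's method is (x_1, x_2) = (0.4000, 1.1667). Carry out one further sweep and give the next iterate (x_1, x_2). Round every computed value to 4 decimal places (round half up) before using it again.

(0.3000, 0.8667)

One sweep:
  x_1 = (5 - (3)·1.1667) / (5) = 0.3000
  x_2 = (4 - (-3)·0.4000) / (6) = 0.8667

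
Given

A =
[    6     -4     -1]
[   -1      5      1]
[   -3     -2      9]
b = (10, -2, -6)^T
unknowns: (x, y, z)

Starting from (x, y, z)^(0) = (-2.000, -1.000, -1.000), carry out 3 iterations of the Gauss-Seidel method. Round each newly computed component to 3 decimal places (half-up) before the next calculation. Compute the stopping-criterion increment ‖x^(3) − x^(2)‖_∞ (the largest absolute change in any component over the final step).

0.061

Iteration 1:
  x = (10 - (-4)·-1.000 - (-1)·-1.000) / (6) = 0.833
  y = (-2 - (-1)·0.833 - (1)·-1.000) / (5) = -0.033
  z = (-6 - (-3)·0.833 - (-2)·-0.033) / (9) = -0.396
Iteration 2:
  x = (10 - (-4)·-0.033 - (-1)·-0.396) / (6) = 1.579
  y = (-2 - (-1)·1.579 - (1)·-0.396) / (5) = -0.005
  z = (-6 - (-3)·1.579 - (-2)·-0.005) / (9) = -0.141
Iteration 3:
  x = (10 - (-4)·-0.005 - (-1)·-0.141) / (6) = 1.640
  y = (-2 - (-1)·1.640 - (1)·-0.141) / (5) = -0.044
  z = (-6 - (-3)·1.640 - (-2)·-0.044) / (9) = -0.130
Change: (0.061, -0.039, 0.011) → max |·| = 0.061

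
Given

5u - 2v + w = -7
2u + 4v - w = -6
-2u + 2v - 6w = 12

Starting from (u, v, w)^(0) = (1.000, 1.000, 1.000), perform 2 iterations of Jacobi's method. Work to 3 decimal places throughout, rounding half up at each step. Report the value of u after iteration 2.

-1.700

Iteration 1:
  u = (-7 - (-2)·1.000 - (1)·1.000) / (5) = -1.200
  v = (-6 - (2)·1.000 - (-1)·1.000) / (4) = -1.750
  w = (12 - (-2)·1.000 - (2)·1.000) / (-6) = -2.000
Iteration 2:
  u = (-7 - (-2)·-1.750 - (1)·-2.000) / (5) = -1.700
  v = (-6 - (2)·-1.200 - (-1)·-2.000) / (4) = -1.400
  w = (12 - (-2)·-1.200 - (2)·-1.750) / (-6) = -2.183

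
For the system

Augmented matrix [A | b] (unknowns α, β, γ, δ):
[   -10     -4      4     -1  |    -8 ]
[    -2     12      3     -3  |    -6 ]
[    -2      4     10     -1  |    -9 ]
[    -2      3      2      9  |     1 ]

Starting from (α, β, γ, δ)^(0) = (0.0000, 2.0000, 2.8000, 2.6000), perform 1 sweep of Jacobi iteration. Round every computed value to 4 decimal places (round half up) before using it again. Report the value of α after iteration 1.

Iteration 1:
  α = (-8 - (-4)·2.0000 - (4)·2.8000 - (-1)·2.6000) / (-10) = 0.8600
  β = (-6 - (-2)·0.0000 - (3)·2.8000 - (-3)·2.6000) / (12) = -0.5500
  γ = (-9 - (-2)·0.0000 - (4)·2.0000 - (-1)·2.6000) / (10) = -1.4400
  δ = (1 - (-2)·0.0000 - (3)·2.0000 - (2)·2.8000) / (9) = -1.1778

0.8600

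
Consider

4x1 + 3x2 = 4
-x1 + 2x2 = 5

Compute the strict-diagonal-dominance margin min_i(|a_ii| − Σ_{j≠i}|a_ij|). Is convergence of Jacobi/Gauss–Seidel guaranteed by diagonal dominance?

1

row 1: |4| − (3) = 1
row 2: |2| − (1) = 1
minimum over rows = 1 → strictly diagonally dominant (convergence guaranteed)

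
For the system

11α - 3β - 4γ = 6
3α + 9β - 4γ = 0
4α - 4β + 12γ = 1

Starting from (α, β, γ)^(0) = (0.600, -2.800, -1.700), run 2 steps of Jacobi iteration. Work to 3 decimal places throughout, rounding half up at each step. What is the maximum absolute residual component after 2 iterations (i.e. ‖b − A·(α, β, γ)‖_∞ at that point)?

Iteration 1:
  α = (6 - (-3)·-2.800 - (-4)·-1.700) / (11) = -0.836
  β = (0 - (3)·0.600 - (-4)·-1.700) / (9) = -0.956
  γ = (1 - (4)·0.600 - (-4)·-2.800) / (12) = -1.050
Iteration 2:
  α = (6 - (-3)·-0.956 - (-4)·-1.050) / (11) = -0.097
  β = (0 - (3)·-0.836 - (-4)·-1.050) / (9) = -0.188
  γ = (1 - (4)·-0.836 - (-4)·-0.956) / (12) = 0.043
Residual b − A·x = (6.675, 2.155, 0.120); ∞-norm = 6.675

6.675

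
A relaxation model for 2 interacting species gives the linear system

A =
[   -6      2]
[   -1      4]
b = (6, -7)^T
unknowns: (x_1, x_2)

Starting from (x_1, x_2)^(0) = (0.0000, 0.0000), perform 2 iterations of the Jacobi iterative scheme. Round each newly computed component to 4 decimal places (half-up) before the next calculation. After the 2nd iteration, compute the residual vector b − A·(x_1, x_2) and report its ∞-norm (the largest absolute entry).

Iteration 1:
  x_1 = (6 - (2)·0.0000) / (-6) = -1.0000
  x_2 = (-7 - (-1)·0.0000) / (4) = -1.7500
Iteration 2:
  x_1 = (6 - (2)·-1.7500) / (-6) = -1.5833
  x_2 = (-7 - (-1)·-1.0000) / (4) = -2.0000
Residual b − A·x = (0.5002, -0.5833); ∞-norm = 0.5833

0.5833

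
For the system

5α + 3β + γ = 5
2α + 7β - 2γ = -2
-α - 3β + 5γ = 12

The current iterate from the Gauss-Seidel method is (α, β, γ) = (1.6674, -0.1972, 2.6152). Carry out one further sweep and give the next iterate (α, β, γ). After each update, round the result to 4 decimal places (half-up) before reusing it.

(0.5953, 0.2914, 2.6939)

One sweep:
  α = (5 - (3)·-0.1972 - (1)·2.6152) / (5) = 0.5953
  β = (-2 - (2)·0.5953 - (-2)·2.6152) / (7) = 0.2914
  γ = (12 - (-1)·0.5953 - (-3)·0.2914) / (5) = 2.6939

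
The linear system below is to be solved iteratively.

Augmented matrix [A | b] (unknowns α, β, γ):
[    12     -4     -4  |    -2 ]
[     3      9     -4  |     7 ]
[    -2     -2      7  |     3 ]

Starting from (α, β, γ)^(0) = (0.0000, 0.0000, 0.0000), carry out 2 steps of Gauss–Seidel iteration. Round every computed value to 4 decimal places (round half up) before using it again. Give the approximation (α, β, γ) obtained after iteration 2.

Iteration 1:
  α = (-2 - (-4)·0.0000 - (-4)·0.0000) / (12) = -0.1667
  β = (7 - (3)·-0.1667 - (-4)·0.0000) / (9) = 0.8333
  γ = (3 - (-2)·-0.1667 - (-2)·0.8333) / (7) = 0.6190
Iteration 2:
  α = (-2 - (-4)·0.8333 - (-4)·0.6190) / (12) = 0.3174
  β = (7 - (3)·0.3174 - (-4)·0.6190) / (9) = 0.9471
  γ = (3 - (-2)·0.3174 - (-2)·0.9471) / (7) = 0.7899

(0.3174, 0.9471, 0.7899)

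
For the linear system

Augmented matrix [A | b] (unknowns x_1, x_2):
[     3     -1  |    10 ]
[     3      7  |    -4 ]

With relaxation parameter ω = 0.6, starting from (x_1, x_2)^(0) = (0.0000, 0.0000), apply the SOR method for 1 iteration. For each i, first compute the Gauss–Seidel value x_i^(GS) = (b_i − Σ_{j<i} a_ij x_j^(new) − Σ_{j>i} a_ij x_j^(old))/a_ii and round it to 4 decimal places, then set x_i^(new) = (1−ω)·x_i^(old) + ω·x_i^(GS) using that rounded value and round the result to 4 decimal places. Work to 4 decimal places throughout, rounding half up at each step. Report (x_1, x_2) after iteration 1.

(2.0000, -0.8572)

Iteration 1:
  x_1: GS value = (10 - (-1)·0.0000) / (3) = 3.3333;  x_1 ← (1−ω)·0.0000 + ω·3.3333 = 2.0000
  x_2: GS value = (-4 - (3)·2.0000) / (7) = -1.4286;  x_2 ← (1−ω)·0.0000 + ω·-1.4286 = -0.8572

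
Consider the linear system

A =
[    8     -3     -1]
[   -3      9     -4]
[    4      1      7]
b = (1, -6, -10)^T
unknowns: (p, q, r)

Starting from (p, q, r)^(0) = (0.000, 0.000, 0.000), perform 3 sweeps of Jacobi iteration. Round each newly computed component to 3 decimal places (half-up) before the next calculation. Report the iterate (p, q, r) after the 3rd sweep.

Iteration 1:
  p = (1 - (-3)·0.000 - (-1)·0.000) / (8) = 0.125
  q = (-6 - (-3)·0.000 - (-4)·0.000) / (9) = -0.667
  r = (-10 - (4)·0.000 - (1)·0.000) / (7) = -1.429
Iteration 2:
  p = (1 - (-3)·-0.667 - (-1)·-1.429) / (8) = -0.304
  q = (-6 - (-3)·0.125 - (-4)·-1.429) / (9) = -1.260
  r = (-10 - (4)·0.125 - (1)·-0.667) / (7) = -1.405
Iteration 3:
  p = (1 - (-3)·-1.260 - (-1)·-1.405) / (8) = -0.523
  q = (-6 - (-3)·-0.304 - (-4)·-1.405) / (9) = -1.392
  r = (-10 - (4)·-0.304 - (1)·-1.260) / (7) = -1.075

(-0.523, -1.392, -1.075)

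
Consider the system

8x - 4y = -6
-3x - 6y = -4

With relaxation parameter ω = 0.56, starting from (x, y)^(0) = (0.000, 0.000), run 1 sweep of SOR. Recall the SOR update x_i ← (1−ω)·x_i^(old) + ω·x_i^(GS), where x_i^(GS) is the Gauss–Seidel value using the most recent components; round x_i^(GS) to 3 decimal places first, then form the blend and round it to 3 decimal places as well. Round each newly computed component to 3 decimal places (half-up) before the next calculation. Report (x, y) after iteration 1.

Iteration 1:
  x: GS value = (-6 - (-4)·0.000) / (8) = -0.750;  x ← (1−ω)·0.000 + ω·-0.750 = -0.420
  y: GS value = (-4 - (-3)·-0.420) / (-6) = 0.877;  y ← (1−ω)·0.000 + ω·0.877 = 0.491

(-0.420, 0.491)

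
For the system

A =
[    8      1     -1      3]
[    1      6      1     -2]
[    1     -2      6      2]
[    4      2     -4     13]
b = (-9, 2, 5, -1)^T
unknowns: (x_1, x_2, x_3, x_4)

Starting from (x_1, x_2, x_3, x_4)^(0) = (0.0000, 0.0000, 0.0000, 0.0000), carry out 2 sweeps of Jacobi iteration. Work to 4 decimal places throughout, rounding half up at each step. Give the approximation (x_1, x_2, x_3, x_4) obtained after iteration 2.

(-1.0337, 0.3563, 1.1576, 0.4744)

Iteration 1:
  x_1 = (-9 - (1)·0.0000 - (-1)·0.0000 - (3)·0.0000) / (8) = -1.1250
  x_2 = (2 - (1)·0.0000 - (1)·0.0000 - (-2)·0.0000) / (6) = 0.3333
  x_3 = (5 - (1)·0.0000 - (-2)·0.0000 - (2)·0.0000) / (6) = 0.8333
  x_4 = (-1 - (4)·0.0000 - (2)·0.0000 - (-4)·0.0000) / (13) = -0.0769
Iteration 2:
  x_1 = (-9 - (1)·0.3333 - (-1)·0.8333 - (3)·-0.0769) / (8) = -1.0337
  x_2 = (2 - (1)·-1.1250 - (1)·0.8333 - (-2)·-0.0769) / (6) = 0.3563
  x_3 = (5 - (1)·-1.1250 - (-2)·0.3333 - (2)·-0.0769) / (6) = 1.1576
  x_4 = (-1 - (4)·-1.1250 - (2)·0.3333 - (-4)·0.8333) / (13) = 0.4744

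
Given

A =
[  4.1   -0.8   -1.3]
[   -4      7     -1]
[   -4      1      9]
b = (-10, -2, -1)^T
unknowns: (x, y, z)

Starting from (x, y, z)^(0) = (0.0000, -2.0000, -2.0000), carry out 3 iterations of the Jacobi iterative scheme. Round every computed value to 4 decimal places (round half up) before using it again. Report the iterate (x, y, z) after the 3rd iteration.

(-3.3810, -1.9497, -0.9791)

Iteration 1:
  x = (-10 - (-0.8)·-2.0000 - (-1.3)·-2.0000) / (4.1) = -3.4634
  y = (-2 - (-4)·0.0000 - (-1)·-2.0000) / (7) = -0.5714
  z = (-1 - (-4)·0.0000 - (1)·-2.0000) / (9) = 0.1111
Iteration 2:
  x = (-10 - (-0.8)·-0.5714 - (-1.3)·0.1111) / (4.1) = -2.5153
  y = (-2 - (-4)·-3.4634 - (-1)·0.1111) / (7) = -2.2489
  z = (-1 - (-4)·-3.4634 - (1)·-0.5714) / (9) = -1.5869
Iteration 3:
  x = (-10 - (-0.8)·-2.2489 - (-1.3)·-1.5869) / (4.1) = -3.3810
  y = (-2 - (-4)·-2.5153 - (-1)·-1.5869) / (7) = -1.9497
  z = (-1 - (-4)·-2.5153 - (1)·-2.2489) / (9) = -0.9791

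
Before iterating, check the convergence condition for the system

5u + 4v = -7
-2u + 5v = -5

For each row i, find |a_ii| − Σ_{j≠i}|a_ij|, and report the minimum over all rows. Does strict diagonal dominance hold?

row 1: |5| − (4) = 1
row 2: |5| − (2) = 3
minimum over rows = 1 → strictly diagonally dominant (convergence guaranteed)

1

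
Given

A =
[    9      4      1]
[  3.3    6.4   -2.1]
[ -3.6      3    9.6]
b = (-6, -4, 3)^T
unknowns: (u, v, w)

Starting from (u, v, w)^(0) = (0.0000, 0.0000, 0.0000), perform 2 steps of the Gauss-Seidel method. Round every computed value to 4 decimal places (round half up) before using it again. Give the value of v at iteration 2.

Iteration 1:
  u = (-6 - (4)·0.0000 - (1)·0.0000) / (9) = -0.6667
  v = (-4 - (3.3)·-0.6667 - (-2.1)·0.0000) / (6.4) = -0.2812
  w = (3 - (-3.6)·-0.6667 - (3)·-0.2812) / (9.6) = 0.1504
Iteration 2:
  u = (-6 - (4)·-0.2812 - (1)·0.1504) / (9) = -0.5584
  v = (-4 - (3.3)·-0.5584 - (-2.1)·0.1504) / (6.4) = -0.2877
  w = (3 - (-3.6)·-0.5584 - (3)·-0.2877) / (9.6) = 0.1930

-0.2877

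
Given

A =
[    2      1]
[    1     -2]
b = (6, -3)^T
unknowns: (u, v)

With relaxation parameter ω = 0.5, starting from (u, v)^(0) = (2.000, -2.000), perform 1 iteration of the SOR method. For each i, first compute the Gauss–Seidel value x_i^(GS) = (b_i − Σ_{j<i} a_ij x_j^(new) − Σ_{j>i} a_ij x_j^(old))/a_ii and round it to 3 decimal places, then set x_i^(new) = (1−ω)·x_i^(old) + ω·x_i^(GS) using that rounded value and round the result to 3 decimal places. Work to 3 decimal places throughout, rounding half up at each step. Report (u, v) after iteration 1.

Iteration 1:
  u: GS value = (6 - (1)·-2.000) / (2) = 4.000;  u ← (1−ω)·2.000 + ω·4.000 = 3.000
  v: GS value = (-3 - (1)·3.000) / (-2) = 3.000;  v ← (1−ω)·-2.000 + ω·3.000 = 0.500

(3.000, 0.500)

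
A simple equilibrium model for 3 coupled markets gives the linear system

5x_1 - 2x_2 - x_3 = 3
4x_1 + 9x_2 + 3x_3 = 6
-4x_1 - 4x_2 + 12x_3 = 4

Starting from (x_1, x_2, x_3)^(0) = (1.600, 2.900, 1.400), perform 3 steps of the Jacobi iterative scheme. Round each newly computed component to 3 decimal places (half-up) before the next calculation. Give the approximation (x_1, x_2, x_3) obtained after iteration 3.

(0.428, 0.047, 0.304)

Iteration 1:
  x_1 = (3 - (-2)·2.900 - (-1)·1.400) / (5) = 2.040
  x_2 = (6 - (4)·1.600 - (3)·1.400) / (9) = -0.511
  x_3 = (4 - (-4)·1.600 - (-4)·2.900) / (12) = 1.833
Iteration 2:
  x_1 = (3 - (-2)·-0.511 - (-1)·1.833) / (5) = 0.762
  x_2 = (6 - (4)·2.040 - (3)·1.833) / (9) = -0.851
  x_3 = (4 - (-4)·2.040 - (-4)·-0.511) / (12) = 0.843
Iteration 3:
  x_1 = (3 - (-2)·-0.851 - (-1)·0.843) / (5) = 0.428
  x_2 = (6 - (4)·0.762 - (3)·0.843) / (9) = 0.047
  x_3 = (4 - (-4)·0.762 - (-4)·-0.851) / (12) = 0.304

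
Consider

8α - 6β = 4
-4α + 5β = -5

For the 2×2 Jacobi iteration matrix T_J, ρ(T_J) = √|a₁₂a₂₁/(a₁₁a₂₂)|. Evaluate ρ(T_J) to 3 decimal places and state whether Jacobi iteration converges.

0.775

a₁₂a₂₁/(a₁₁a₂₂) = (-6)·(-4) / ((8)·(5)) = 0.600000
ρ = √|0.600000| = √0.600000 = 0.775
ρ < 1, so Jacobi converges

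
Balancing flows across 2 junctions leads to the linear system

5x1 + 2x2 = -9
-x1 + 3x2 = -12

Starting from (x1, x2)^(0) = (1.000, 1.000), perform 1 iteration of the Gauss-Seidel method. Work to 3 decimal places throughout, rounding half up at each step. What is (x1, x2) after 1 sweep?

(-2.200, -4.733)

Iteration 1:
  x1 = (-9 - (2)·1.000) / (5) = -2.200
  x2 = (-12 - (-1)·-2.200) / (3) = -4.733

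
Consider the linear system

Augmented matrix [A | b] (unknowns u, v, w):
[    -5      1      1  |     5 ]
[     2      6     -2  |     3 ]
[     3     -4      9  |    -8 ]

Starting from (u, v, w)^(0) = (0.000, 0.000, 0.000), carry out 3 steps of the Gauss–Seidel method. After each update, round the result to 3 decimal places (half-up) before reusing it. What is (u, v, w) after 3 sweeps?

(-0.909, 0.711, -0.270)

Iteration 1:
  u = (5 - (1)·0.000 - (1)·0.000) / (-5) = -1.000
  v = (3 - (2)·-1.000 - (-2)·0.000) / (6) = 0.833
  w = (-8 - (3)·-1.000 - (-4)·0.833) / (9) = -0.185
Iteration 2:
  u = (5 - (1)·0.833 - (1)·-0.185) / (-5) = -0.870
  v = (3 - (2)·-0.870 - (-2)·-0.185) / (6) = 0.728
  w = (-8 - (3)·-0.870 - (-4)·0.728) / (9) = -0.275
Iteration 3:
  u = (5 - (1)·0.728 - (1)·-0.275) / (-5) = -0.909
  v = (3 - (2)·-0.909 - (-2)·-0.275) / (6) = 0.711
  w = (-8 - (3)·-0.909 - (-4)·0.711) / (9) = -0.270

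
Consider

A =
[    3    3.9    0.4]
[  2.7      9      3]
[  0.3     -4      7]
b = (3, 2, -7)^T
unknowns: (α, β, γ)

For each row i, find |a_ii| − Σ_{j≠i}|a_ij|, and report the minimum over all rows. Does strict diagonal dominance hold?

row 1: |3| − (3.9+0.4) = -1.3
row 2: |9| − (2.7+3) = 3.3
row 3: |7| − (0.3+4) = 2.7
minimum over rows = -1.3 → not strictly diagonally dominant

-1.3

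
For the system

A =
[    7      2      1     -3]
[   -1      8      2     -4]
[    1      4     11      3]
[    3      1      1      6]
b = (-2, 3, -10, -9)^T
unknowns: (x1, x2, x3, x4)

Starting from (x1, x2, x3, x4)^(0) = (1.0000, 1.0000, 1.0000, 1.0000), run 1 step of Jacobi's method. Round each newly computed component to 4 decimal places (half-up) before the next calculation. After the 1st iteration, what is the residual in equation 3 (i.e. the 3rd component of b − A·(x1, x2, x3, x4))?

12.2860

Iteration 1:
  x1 = (-2 - (2)·1.0000 - (1)·1.0000 - (-3)·1.0000) / (7) = -0.2857
  x2 = (3 - (-1)·1.0000 - (2)·1.0000 - (-4)·1.0000) / (8) = 0.7500
  x3 = (-10 - (1)·1.0000 - (4)·1.0000 - (3)·1.0000) / (11) = -1.6364
  x4 = (-9 - (3)·1.0000 - (1)·1.0000 - (1)·1.0000) / (6) = -2.3333
Residual b − A·x = (-6.8636, -9.3461, 12.2860, 6.7433)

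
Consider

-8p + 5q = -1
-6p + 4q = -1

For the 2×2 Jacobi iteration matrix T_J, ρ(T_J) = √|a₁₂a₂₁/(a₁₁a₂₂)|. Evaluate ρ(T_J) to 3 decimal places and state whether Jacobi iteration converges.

a₁₂a₂₁/(a₁₁a₂₂) = (5)·(-6) / ((-8)·(4)) = 0.937500
ρ = √|0.937500| = √0.937500 = 0.968
ρ < 1, so Jacobi converges

0.968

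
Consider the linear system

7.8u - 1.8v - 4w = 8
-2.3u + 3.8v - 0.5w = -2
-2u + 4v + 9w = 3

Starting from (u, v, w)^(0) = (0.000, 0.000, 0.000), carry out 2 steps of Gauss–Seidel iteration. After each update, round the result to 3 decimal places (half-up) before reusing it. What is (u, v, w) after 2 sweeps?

(1.314, 0.337, 0.476)

Iteration 1:
  u = (8 - (-1.8)·0.000 - (-4)·0.000) / (7.8) = 1.026
  v = (-2 - (-2.3)·1.026 - (-0.5)·0.000) / (3.8) = 0.095
  w = (3 - (-2)·1.026 - (4)·0.095) / (9) = 0.519
Iteration 2:
  u = (8 - (-1.8)·0.095 - (-4)·0.519) / (7.8) = 1.314
  v = (-2 - (-2.3)·1.314 - (-0.5)·0.519) / (3.8) = 0.337
  w = (3 - (-2)·1.314 - (4)·0.337) / (9) = 0.476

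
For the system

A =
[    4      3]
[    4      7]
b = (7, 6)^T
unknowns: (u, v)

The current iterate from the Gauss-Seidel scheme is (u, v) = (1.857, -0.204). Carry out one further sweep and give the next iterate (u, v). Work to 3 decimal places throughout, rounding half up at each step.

One sweep:
  u = (7 - (3)·-0.204) / (4) = 1.903
  v = (6 - (4)·1.903) / (7) = -0.230

(1.903, -0.230)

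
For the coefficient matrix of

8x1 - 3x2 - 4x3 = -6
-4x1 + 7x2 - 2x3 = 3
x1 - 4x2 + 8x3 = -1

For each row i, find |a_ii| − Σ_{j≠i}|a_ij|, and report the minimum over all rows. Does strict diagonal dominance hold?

1

row 1: |8| − (3+4) = 1
row 2: |7| − (4+2) = 1
row 3: |8| − (1+4) = 3
minimum over rows = 1 → strictly diagonally dominant (convergence guaranteed)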